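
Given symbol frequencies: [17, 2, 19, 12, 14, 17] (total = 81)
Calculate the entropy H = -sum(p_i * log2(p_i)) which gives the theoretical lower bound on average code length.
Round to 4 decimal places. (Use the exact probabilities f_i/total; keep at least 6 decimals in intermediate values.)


Per-symbol terms -p_i * log2(p_i) with p_i = f_i/81:
  p = 17/81 = 0.209877: log2(p) = -2.252387, -p*log2(p) = 0.472723
  p = 2/81 = 0.024691: log2(p) = -5.339850, -p*log2(p) = 0.131848
  p = 19/81 = 0.234568: log2(p) = -2.091922, -p*log2(p) = 0.490698
  p = 12/81 = 0.148148: log2(p) = -2.754888, -p*log2(p) = 0.408131
  p = 14/81 = 0.172840: log2(p) = -2.532495, -p*log2(p) = 0.437715
  p = 17/81 = 0.209877: log2(p) = -2.252387, -p*log2(p) = 0.472723
H = 0.472723 + 0.131848 + 0.490698 + 0.408131 + 0.437715 + 0.472723 = 2.413838

H = 2.4138 bits/symbol


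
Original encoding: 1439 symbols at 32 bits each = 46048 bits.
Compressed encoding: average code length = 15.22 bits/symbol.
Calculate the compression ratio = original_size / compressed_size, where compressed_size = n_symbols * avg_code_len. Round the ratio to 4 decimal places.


original_size = n_symbols * orig_bits = 1439 * 32 = 46048 bits
compressed_size = n_symbols * avg_code_len = 1439 * 15.22 = 21901.58 bits
ratio = original_size / compressed_size = 46048 / 21901.58 = 2.1025

Compression ratio = 2.1025


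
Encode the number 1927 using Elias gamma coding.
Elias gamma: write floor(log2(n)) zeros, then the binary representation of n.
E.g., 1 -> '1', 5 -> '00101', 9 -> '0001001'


num_bits = floor(log2(1927)) + 1 = 11
leading_zeros = num_bits - 1 = 10
binary(1927) = 11110000111

Elias gamma(1927) = '0000000000' + '11110000111' = 000000000011110000111 (21 bits)


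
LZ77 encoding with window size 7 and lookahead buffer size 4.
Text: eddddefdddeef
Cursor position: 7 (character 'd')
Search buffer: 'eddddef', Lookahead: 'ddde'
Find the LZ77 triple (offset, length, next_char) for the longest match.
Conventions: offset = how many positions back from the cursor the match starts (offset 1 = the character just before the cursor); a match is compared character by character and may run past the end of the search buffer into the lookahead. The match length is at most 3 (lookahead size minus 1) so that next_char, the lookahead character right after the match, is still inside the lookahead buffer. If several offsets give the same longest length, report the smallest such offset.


Try each offset into the search buffer:
  offset=1 (pos 6, char 'f'): match length 0
  offset=2 (pos 5, char 'e'): match length 0
  offset=3 (pos 4, char 'd'): match length 1
  offset=4 (pos 3, char 'd'): match length 2
  offset=5 (pos 2, char 'd'): match length 3
  offset=6 (pos 1, char 'd'): match length 3
  offset=7 (pos 0, char 'e'): match length 0
Longest match has length 3, found at offsets 5, 6; take the smallest, offset 5.
next_char = character at position 7 + 3 = 10 -> 'e'

Best match: offset=5, length=3 (matching 'ddd' starting at position 2)
LZ77 triple: (5, 3, 'e')


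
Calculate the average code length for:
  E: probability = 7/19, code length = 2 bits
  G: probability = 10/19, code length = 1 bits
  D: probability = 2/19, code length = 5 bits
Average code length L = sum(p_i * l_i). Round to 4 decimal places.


Weighted contributions p_i * l_i:
  E: (7/19) * 2 = 14/19
  G: (10/19) * 1 = 10/19
  D: (2/19) * 5 = 10/19
Sum = (14 + 10 + 10)/19 = 34/19

L = 34/19 = 1.7895 bits/symbol


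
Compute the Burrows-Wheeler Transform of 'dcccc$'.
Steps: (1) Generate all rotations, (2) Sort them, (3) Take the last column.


Rotations (sorted):
  0: $dcccc -> last char: c
  1: c$dccc -> last char: c
  2: cc$dcc -> last char: c
  3: ccc$dc -> last char: c
  4: cccc$d -> last char: d
  5: dcccc$ -> last char: $


BWT = ccccd$


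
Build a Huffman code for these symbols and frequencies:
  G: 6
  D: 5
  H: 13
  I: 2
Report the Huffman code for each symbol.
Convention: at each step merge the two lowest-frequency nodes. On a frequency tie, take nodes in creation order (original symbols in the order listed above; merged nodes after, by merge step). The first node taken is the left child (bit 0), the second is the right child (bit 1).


Huffman tree construction:
Step 1: Merge I(2) + D(5) = 7
Step 2: Merge G(6) + (I+D)(7) = 13
Step 3: Merge H(13) + (G+(I+D))(13) = 26
Read each symbol's code off the tree from the root (left child = 0, right child = 1).

Codes:
  G: 10 (length 2)
  D: 111 (length 3)
  H: 0 (length 1)
  I: 110 (length 3)
Average code length: 46/26 = 1.7692 bits/symbol


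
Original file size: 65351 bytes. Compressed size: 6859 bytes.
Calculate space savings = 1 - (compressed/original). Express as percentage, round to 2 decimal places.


ratio = compressed/original = 6859/65351 = 0.104956
savings = 1 - ratio = 1 - 0.104956 = 0.895044
as a percentage: 0.895044 * 100 = 89.5%

Space savings = 1 - 6859/65351 = 89.5%


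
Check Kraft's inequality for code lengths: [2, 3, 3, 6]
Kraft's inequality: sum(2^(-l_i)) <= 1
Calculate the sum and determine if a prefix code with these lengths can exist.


Sum = 2^(-2) + 2^(-3) + 2^(-3) + 2^(-6)
    = 0.25 + 0.125 + 0.125 + 0.015625
    = 33/64 = 0.515625
Since 0.515625 <= 1, Kraft's inequality IS satisfied.
A prefix code with these lengths CAN exist.

Kraft sum = 0.515625. Satisfied.


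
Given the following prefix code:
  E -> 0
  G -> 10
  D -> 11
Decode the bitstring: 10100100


Decoding step by step:
Bits 10 -> G
Bits 10 -> G
Bits 0 -> E
Bits 10 -> G
Bits 0 -> E


Decoded message: GGEGE


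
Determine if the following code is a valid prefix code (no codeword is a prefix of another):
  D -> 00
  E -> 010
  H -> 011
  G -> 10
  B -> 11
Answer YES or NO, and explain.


Checking each pair (does one codeword prefix another?):
  D='00' vs E='010': no prefix
  D='00' vs H='011': no prefix
  D='00' vs G='10': no prefix
  D='00' vs B='11': no prefix
  E='010' vs D='00': no prefix
  E='010' vs H='011': no prefix
  E='010' vs G='10': no prefix
  E='010' vs B='11': no prefix
  H='011' vs D='00': no prefix
  H='011' vs E='010': no prefix
  H='011' vs G='10': no prefix
  H='011' vs B='11': no prefix
  G='10' vs D='00': no prefix
  G='10' vs E='010': no prefix
  G='10' vs H='011': no prefix
  G='10' vs B='11': no prefix
  B='11' vs D='00': no prefix
  B='11' vs E='010': no prefix
  B='11' vs H='011': no prefix
  B='11' vs G='10': no prefix
No violation found over all pairs.

YES -- this is a valid prefix code. No codeword is a prefix of any other codeword.


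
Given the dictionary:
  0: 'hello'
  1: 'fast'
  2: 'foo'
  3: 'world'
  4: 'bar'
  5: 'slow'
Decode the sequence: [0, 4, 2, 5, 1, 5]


Look up each index in the dictionary:
  0 -> 'hello'
  4 -> 'bar'
  2 -> 'foo'
  5 -> 'slow'
  1 -> 'fast'
  5 -> 'slow'

Decoded: "hello bar foo slow fast slow"


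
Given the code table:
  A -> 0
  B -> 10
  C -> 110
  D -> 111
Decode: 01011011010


Decoding:
0 -> A
10 -> B
110 -> C
110 -> C
10 -> B


Result: ABCCB


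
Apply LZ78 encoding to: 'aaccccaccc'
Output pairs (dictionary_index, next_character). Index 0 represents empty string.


LZ78 encoding steps:
Dictionary: {0: ''}
Step 1: w='' (idx 0), next='a' -> output (0, 'a'), add 'a' as idx 1
Step 2: w='a' (idx 1), next='c' -> output (1, 'c'), add 'ac' as idx 2
Step 3: w='' (idx 0), next='c' -> output (0, 'c'), add 'c' as idx 3
Step 4: w='c' (idx 3), next='c' -> output (3, 'c'), add 'cc' as idx 4
Step 5: w='ac' (idx 2), next='c' -> output (2, 'c'), add 'acc' as idx 5
Step 6: w='c' (idx 3), end of input -> output (3, '')


Encoded: [(0, 'a'), (1, 'c'), (0, 'c'), (3, 'c'), (2, 'c'), (3, '')]


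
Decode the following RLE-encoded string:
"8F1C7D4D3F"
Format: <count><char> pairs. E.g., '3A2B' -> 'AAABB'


Expanding each <count><char> pair:
  8F -> 'FFFFFFFF'
  1C -> 'C'
  7D -> 'DDDDDDD'
  4D -> 'DDDD'
  3F -> 'FFF'

Decoded = FFFFFFFFCDDDDDDDDDDDFFF


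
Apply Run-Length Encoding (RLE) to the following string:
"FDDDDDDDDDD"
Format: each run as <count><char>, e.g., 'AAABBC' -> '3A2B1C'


Scanning runs left to right:
  i=0: run of 'F' x 1 -> '1F'
  i=1: run of 'D' x 10 -> '10D'

RLE = 1F10D


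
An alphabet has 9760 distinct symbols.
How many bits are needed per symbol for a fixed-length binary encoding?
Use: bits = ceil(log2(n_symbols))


log2(9760) = 13.2527
Bracket: 2^13 = 8192 < 9760 <= 2^14 = 16384
So ceil(log2(9760)) = 14

bits = ceil(log2(9760)) = ceil(13.2527) = 14 bits


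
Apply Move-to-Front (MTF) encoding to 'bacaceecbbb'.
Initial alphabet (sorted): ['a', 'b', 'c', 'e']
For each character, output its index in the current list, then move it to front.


MTF encoding:
'b': index 1 in ['a', 'b', 'c', 'e'] -> ['b', 'a', 'c', 'e']
'a': index 1 in ['b', 'a', 'c', 'e'] -> ['a', 'b', 'c', 'e']
'c': index 2 in ['a', 'b', 'c', 'e'] -> ['c', 'a', 'b', 'e']
'a': index 1 in ['c', 'a', 'b', 'e'] -> ['a', 'c', 'b', 'e']
'c': index 1 in ['a', 'c', 'b', 'e'] -> ['c', 'a', 'b', 'e']
'e': index 3 in ['c', 'a', 'b', 'e'] -> ['e', 'c', 'a', 'b']
'e': index 0 in ['e', 'c', 'a', 'b'] -> ['e', 'c', 'a', 'b']
'c': index 1 in ['e', 'c', 'a', 'b'] -> ['c', 'e', 'a', 'b']
'b': index 3 in ['c', 'e', 'a', 'b'] -> ['b', 'c', 'e', 'a']
'b': index 0 in ['b', 'c', 'e', 'a'] -> ['b', 'c', 'e', 'a']
'b': index 0 in ['b', 'c', 'e', 'a'] -> ['b', 'c', 'e', 'a']


Output: [1, 1, 2, 1, 1, 3, 0, 1, 3, 0, 0]


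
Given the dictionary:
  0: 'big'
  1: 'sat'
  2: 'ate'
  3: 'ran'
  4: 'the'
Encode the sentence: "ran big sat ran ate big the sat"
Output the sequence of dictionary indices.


Look up each word in the dictionary:
  'ran' -> 3
  'big' -> 0
  'sat' -> 1
  'ran' -> 3
  'ate' -> 2
  'big' -> 0
  'the' -> 4
  'sat' -> 1

Encoded: [3, 0, 1, 3, 2, 0, 4, 1]


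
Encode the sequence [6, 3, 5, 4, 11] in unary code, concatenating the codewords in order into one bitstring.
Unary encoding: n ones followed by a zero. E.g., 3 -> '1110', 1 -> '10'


Encode each number as n ones followed by a terminating 0:
  6 -> 1111110 (7 bits)
  3 -> 1110 (4 bits)
  5 -> 111110 (6 bits)
  4 -> 11110 (5 bits)
  11 -> 111111111110 (12 bits)
Total length = 7 + 4 + 6 + 5 + 12 = 34 bits.

Unary([6, 3, 5, 4, 11]) = 1111110111011111011110111111111110 (34 bits)


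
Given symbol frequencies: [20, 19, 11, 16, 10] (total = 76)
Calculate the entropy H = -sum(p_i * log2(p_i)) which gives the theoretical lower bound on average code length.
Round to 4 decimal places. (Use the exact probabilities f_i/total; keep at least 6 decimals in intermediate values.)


Per-symbol terms -p_i * log2(p_i) with p_i = f_i/76:
  p = 20/76 = 0.263158: log2(p) = -1.925999, -p*log2(p) = 0.506842
  p = 19/76 = 0.250000: log2(p) = -2.000000, -p*log2(p) = 0.500000
  p = 11/76 = 0.144737: log2(p) = -2.788496, -p*log2(p) = 0.403598
  p = 16/76 = 0.210526: log2(p) = -2.247928, -p*log2(p) = 0.473248
  p = 10/76 = 0.131579: log2(p) = -2.925999, -p*log2(p) = 0.385000
H = 0.506842 + 0.500000 + 0.403598 + 0.473248 + 0.385000 = 2.268688

H = 2.2687 bits/symbol


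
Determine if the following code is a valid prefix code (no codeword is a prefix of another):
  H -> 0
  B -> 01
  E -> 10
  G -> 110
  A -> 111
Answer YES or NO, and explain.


Checking each pair (does one codeword prefix another?):
  H='0' vs B='01': prefix -- VIOLATION

NO -- this is NOT a valid prefix code. H (0) is a prefix of B (01).


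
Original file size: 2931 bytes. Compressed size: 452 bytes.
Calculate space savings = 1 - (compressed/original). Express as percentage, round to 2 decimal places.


ratio = compressed/original = 452/2931 = 0.154214
savings = 1 - ratio = 1 - 0.154214 = 0.845786
as a percentage: 0.845786 * 100 = 84.58%

Space savings = 1 - 452/2931 = 84.58%


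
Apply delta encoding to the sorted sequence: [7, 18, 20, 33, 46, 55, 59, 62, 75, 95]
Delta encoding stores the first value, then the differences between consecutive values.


First value: 7
Deltas:
  18 - 7 = 11
  20 - 18 = 2
  33 - 20 = 13
  46 - 33 = 13
  55 - 46 = 9
  59 - 55 = 4
  62 - 59 = 3
  75 - 62 = 13
  95 - 75 = 20


Delta encoded: [7, 11, 2, 13, 13, 9, 4, 3, 13, 20]


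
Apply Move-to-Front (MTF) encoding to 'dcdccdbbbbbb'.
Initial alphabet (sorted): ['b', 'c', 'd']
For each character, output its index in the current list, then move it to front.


MTF encoding:
'd': index 2 in ['b', 'c', 'd'] -> ['d', 'b', 'c']
'c': index 2 in ['d', 'b', 'c'] -> ['c', 'd', 'b']
'd': index 1 in ['c', 'd', 'b'] -> ['d', 'c', 'b']
'c': index 1 in ['d', 'c', 'b'] -> ['c', 'd', 'b']
'c': index 0 in ['c', 'd', 'b'] -> ['c', 'd', 'b']
'd': index 1 in ['c', 'd', 'b'] -> ['d', 'c', 'b']
'b': index 2 in ['d', 'c', 'b'] -> ['b', 'd', 'c']
'b': index 0 in ['b', 'd', 'c'] -> ['b', 'd', 'c']
'b': index 0 in ['b', 'd', 'c'] -> ['b', 'd', 'c']
'b': index 0 in ['b', 'd', 'c'] -> ['b', 'd', 'c']
'b': index 0 in ['b', 'd', 'c'] -> ['b', 'd', 'c']
'b': index 0 in ['b', 'd', 'c'] -> ['b', 'd', 'c']


Output: [2, 2, 1, 1, 0, 1, 2, 0, 0, 0, 0, 0]


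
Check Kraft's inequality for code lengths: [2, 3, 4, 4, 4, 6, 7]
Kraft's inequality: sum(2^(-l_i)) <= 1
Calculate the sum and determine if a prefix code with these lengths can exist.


Sum = 2^(-2) + 2^(-3) + 2^(-4) + 2^(-4) + 2^(-4) + 2^(-6) + 2^(-7)
    = 0.25 + 0.125 + 0.0625 + 0.0625 + 0.0625 + 0.015625 + 0.0078125
    = 75/128 = 0.5859375
Since 0.5859375 <= 1, Kraft's inequality IS satisfied.
A prefix code with these lengths CAN exist.

Kraft sum = 0.5859375. Satisfied.


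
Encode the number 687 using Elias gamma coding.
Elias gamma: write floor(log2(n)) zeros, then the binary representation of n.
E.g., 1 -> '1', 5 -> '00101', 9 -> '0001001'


num_bits = floor(log2(687)) + 1 = 10
leading_zeros = num_bits - 1 = 9
binary(687) = 1010101111

Elias gamma(687) = '000000000' + '1010101111' = 0000000001010101111 (19 bits)


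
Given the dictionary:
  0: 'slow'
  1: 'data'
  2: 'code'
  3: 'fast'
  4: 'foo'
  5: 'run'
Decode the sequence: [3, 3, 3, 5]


Look up each index in the dictionary:
  3 -> 'fast'
  3 -> 'fast'
  3 -> 'fast'
  5 -> 'run'

Decoded: "fast fast fast run"


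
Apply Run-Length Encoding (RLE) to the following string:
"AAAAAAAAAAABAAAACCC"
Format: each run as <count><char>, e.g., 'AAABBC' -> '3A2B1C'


Scanning runs left to right:
  i=0: run of 'A' x 11 -> '11A'
  i=11: run of 'B' x 1 -> '1B'
  i=12: run of 'A' x 4 -> '4A'
  i=16: run of 'C' x 3 -> '3C'

RLE = 11A1B4A3C


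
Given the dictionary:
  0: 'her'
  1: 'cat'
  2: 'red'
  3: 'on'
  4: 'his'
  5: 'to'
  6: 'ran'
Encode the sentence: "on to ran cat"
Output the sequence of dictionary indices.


Look up each word in the dictionary:
  'on' -> 3
  'to' -> 5
  'ran' -> 6
  'cat' -> 1

Encoded: [3, 5, 6, 1]


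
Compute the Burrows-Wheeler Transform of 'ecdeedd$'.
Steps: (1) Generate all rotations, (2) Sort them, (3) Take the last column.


Rotations (sorted):
  0: $ecdeedd -> last char: d
  1: cdeedd$e -> last char: e
  2: d$ecdeed -> last char: d
  3: dd$ecdee -> last char: e
  4: deedd$ec -> last char: c
  5: ecdeedd$ -> last char: $
  6: edd$ecde -> last char: e
  7: eedd$ecd -> last char: d


BWT = dedec$ed


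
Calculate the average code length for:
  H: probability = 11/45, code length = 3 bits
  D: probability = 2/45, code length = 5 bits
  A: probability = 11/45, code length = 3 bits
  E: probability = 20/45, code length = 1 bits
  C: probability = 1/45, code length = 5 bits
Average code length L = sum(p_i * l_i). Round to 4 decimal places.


Weighted contributions p_i * l_i:
  H: (11/45) * 3 = 33/45
  D: (2/45) * 5 = 10/45
  A: (11/45) * 3 = 33/45
  E: (20/45) * 1 = 20/45
  C: (1/45) * 5 = 5/45
Sum = (33 + 10 + 33 + 20 + 5)/45 = 101/45

L = 101/45 = 2.2444 bits/symbol


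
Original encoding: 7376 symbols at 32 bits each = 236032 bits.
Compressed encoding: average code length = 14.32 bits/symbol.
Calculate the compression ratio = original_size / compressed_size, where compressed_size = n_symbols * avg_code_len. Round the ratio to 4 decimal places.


original_size = n_symbols * orig_bits = 7376 * 32 = 236032 bits
compressed_size = n_symbols * avg_code_len = 7376 * 14.32 = 105624.32 bits
ratio = original_size / compressed_size = 236032 / 105624.32 = 2.2346

Compression ratio = 2.2346


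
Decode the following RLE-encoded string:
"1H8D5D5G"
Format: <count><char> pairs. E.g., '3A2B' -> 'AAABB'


Expanding each <count><char> pair:
  1H -> 'H'
  8D -> 'DDDDDDDD'
  5D -> 'DDDDD'
  5G -> 'GGGGG'

Decoded = HDDDDDDDDDDDDDGGGGG


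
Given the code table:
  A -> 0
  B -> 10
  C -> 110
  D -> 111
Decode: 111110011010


Decoding:
111 -> D
110 -> C
0 -> A
110 -> C
10 -> B


Result: DCACB


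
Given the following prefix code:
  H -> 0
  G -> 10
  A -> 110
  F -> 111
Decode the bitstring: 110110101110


Decoding step by step:
Bits 110 -> A
Bits 110 -> A
Bits 10 -> G
Bits 111 -> F
Bits 0 -> H


Decoded message: AAGFH


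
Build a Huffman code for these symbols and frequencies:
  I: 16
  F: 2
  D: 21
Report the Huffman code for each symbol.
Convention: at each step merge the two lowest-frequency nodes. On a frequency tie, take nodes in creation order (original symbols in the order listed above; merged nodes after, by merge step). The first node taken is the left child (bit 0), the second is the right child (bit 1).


Huffman tree construction:
Step 1: Merge F(2) + I(16) = 18
Step 2: Merge (F+I)(18) + D(21) = 39
Read each symbol's code off the tree from the root (left child = 0, right child = 1).

Codes:
  I: 01 (length 2)
  F: 00 (length 2)
  D: 1 (length 1)
Average code length: 57/39 = 1.4615 bits/symbol


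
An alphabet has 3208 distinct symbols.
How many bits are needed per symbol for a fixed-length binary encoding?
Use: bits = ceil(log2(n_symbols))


log2(3208) = 11.6475
Bracket: 2^11 = 2048 < 3208 <= 2^12 = 4096
So ceil(log2(3208)) = 12

bits = ceil(log2(3208)) = ceil(11.6475) = 12 bits


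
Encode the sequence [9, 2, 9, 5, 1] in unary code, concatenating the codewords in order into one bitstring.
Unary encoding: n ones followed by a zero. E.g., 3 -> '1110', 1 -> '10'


Encode each number as n ones followed by a terminating 0:
  9 -> 1111111110 (10 bits)
  2 -> 110 (3 bits)
  9 -> 1111111110 (10 bits)
  5 -> 111110 (6 bits)
  1 -> 10 (2 bits)
Total length = 10 + 3 + 10 + 6 + 2 = 31 bits.

Unary([9, 2, 9, 5, 1]) = 1111111110110111111111011111010 (31 bits)


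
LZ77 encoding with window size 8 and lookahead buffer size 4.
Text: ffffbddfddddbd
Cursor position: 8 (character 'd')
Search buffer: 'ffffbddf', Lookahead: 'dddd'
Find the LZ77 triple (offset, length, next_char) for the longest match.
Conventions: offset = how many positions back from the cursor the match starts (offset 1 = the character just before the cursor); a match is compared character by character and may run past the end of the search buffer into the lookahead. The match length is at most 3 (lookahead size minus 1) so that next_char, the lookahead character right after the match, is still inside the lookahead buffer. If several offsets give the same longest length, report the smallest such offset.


Try each offset into the search buffer:
  offset=1 (pos 7, char 'f'): match length 0
  offset=2 (pos 6, char 'd'): match length 1
  offset=3 (pos 5, char 'd'): match length 2
  offset=4 (pos 4, char 'b'): match length 0
  offset=5 (pos 3, char 'f'): match length 0
  offset=6 (pos 2, char 'f'): match length 0
  offset=7 (pos 1, char 'f'): match length 0
  offset=8 (pos 0, char 'f'): match length 0
Longest match has length 2 at offset 3.
next_char = character at position 8 + 2 = 10 -> 'd'

Best match: offset=3, length=2 (matching 'dd' starting at position 5)
LZ77 triple: (3, 2, 'd')


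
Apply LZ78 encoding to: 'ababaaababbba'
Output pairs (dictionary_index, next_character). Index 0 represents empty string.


LZ78 encoding steps:
Dictionary: {0: ''}
Step 1: w='' (idx 0), next='a' -> output (0, 'a'), add 'a' as idx 1
Step 2: w='' (idx 0), next='b' -> output (0, 'b'), add 'b' as idx 2
Step 3: w='a' (idx 1), next='b' -> output (1, 'b'), add 'ab' as idx 3
Step 4: w='a' (idx 1), next='a' -> output (1, 'a'), add 'aa' as idx 4
Step 5: w='ab' (idx 3), next='a' -> output (3, 'a'), add 'aba' as idx 5
Step 6: w='b' (idx 2), next='b' -> output (2, 'b'), add 'bb' as idx 6
Step 7: w='b' (idx 2), next='a' -> output (2, 'a'), add 'ba' as idx 7


Encoded: [(0, 'a'), (0, 'b'), (1, 'b'), (1, 'a'), (3, 'a'), (2, 'b'), (2, 'a')]


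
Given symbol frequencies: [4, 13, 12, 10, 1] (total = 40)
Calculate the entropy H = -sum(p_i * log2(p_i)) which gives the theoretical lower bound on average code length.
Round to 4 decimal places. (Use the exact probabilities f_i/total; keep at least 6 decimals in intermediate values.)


Per-symbol terms -p_i * log2(p_i) with p_i = f_i/40:
  p = 4/40 = 0.100000: log2(p) = -3.321928, -p*log2(p) = 0.332193
  p = 13/40 = 0.325000: log2(p) = -1.621488, -p*log2(p) = 0.526984
  p = 12/40 = 0.300000: log2(p) = -1.736966, -p*log2(p) = 0.521090
  p = 10/40 = 0.250000: log2(p) = -2.000000, -p*log2(p) = 0.500000
  p = 1/40 = 0.025000: log2(p) = -5.321928, -p*log2(p) = 0.133048
H = 0.332193 + 0.526984 + 0.521090 + 0.500000 + 0.133048 = 2.013315

H = 2.0133 bits/symbol


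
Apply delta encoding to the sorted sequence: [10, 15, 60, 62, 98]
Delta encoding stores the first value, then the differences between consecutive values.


First value: 10
Deltas:
  15 - 10 = 5
  60 - 15 = 45
  62 - 60 = 2
  98 - 62 = 36


Delta encoded: [10, 5, 45, 2, 36]


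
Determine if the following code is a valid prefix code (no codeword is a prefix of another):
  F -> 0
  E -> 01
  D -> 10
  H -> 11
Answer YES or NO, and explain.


Checking each pair (does one codeword prefix another?):
  F='0' vs E='01': prefix -- VIOLATION

NO -- this is NOT a valid prefix code. F (0) is a prefix of E (01).


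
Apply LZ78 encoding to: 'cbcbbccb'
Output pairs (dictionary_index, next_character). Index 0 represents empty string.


LZ78 encoding steps:
Dictionary: {0: ''}
Step 1: w='' (idx 0), next='c' -> output (0, 'c'), add 'c' as idx 1
Step 2: w='' (idx 0), next='b' -> output (0, 'b'), add 'b' as idx 2
Step 3: w='c' (idx 1), next='b' -> output (1, 'b'), add 'cb' as idx 3
Step 4: w='b' (idx 2), next='c' -> output (2, 'c'), add 'bc' as idx 4
Step 5: w='cb' (idx 3), end of input -> output (3, '')


Encoded: [(0, 'c'), (0, 'b'), (1, 'b'), (2, 'c'), (3, '')]


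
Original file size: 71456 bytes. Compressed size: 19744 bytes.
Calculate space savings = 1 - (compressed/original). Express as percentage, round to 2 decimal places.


ratio = compressed/original = 19744/71456 = 0.27631
savings = 1 - ratio = 1 - 0.27631 = 0.72369
as a percentage: 0.72369 * 100 = 72.37%

Space savings = 1 - 19744/71456 = 72.37%


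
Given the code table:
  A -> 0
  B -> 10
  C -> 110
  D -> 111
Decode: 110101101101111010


Decoding:
110 -> C
10 -> B
110 -> C
110 -> C
111 -> D
10 -> B
10 -> B


Result: CBCCDBB


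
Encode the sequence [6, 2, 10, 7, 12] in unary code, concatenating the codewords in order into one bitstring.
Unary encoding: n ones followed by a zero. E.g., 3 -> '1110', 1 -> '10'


Encode each number as n ones followed by a terminating 0:
  6 -> 1111110 (7 bits)
  2 -> 110 (3 bits)
  10 -> 11111111110 (11 bits)
  7 -> 11111110 (8 bits)
  12 -> 1111111111110 (13 bits)
Total length = 7 + 3 + 11 + 8 + 13 = 42 bits.

Unary([6, 2, 10, 7, 12]) = 111111011011111111110111111101111111111110 (42 bits)


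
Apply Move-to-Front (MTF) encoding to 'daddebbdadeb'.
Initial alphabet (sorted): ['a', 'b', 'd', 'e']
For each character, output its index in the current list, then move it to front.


MTF encoding:
'd': index 2 in ['a', 'b', 'd', 'e'] -> ['d', 'a', 'b', 'e']
'a': index 1 in ['d', 'a', 'b', 'e'] -> ['a', 'd', 'b', 'e']
'd': index 1 in ['a', 'd', 'b', 'e'] -> ['d', 'a', 'b', 'e']
'd': index 0 in ['d', 'a', 'b', 'e'] -> ['d', 'a', 'b', 'e']
'e': index 3 in ['d', 'a', 'b', 'e'] -> ['e', 'd', 'a', 'b']
'b': index 3 in ['e', 'd', 'a', 'b'] -> ['b', 'e', 'd', 'a']
'b': index 0 in ['b', 'e', 'd', 'a'] -> ['b', 'e', 'd', 'a']
'd': index 2 in ['b', 'e', 'd', 'a'] -> ['d', 'b', 'e', 'a']
'a': index 3 in ['d', 'b', 'e', 'a'] -> ['a', 'd', 'b', 'e']
'd': index 1 in ['a', 'd', 'b', 'e'] -> ['d', 'a', 'b', 'e']
'e': index 3 in ['d', 'a', 'b', 'e'] -> ['e', 'd', 'a', 'b']
'b': index 3 in ['e', 'd', 'a', 'b'] -> ['b', 'e', 'd', 'a']


Output: [2, 1, 1, 0, 3, 3, 0, 2, 3, 1, 3, 3]


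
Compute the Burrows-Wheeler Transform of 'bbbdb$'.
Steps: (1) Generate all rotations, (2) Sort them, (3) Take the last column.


Rotations (sorted):
  0: $bbbdb -> last char: b
  1: b$bbbd -> last char: d
  2: bbbdb$ -> last char: $
  3: bbdb$b -> last char: b
  4: bdb$bb -> last char: b
  5: db$bbb -> last char: b


BWT = bd$bbb


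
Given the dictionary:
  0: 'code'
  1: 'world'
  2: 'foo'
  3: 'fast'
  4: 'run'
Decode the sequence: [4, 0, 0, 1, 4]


Look up each index in the dictionary:
  4 -> 'run'
  0 -> 'code'
  0 -> 'code'
  1 -> 'world'
  4 -> 'run'

Decoded: "run code code world run"


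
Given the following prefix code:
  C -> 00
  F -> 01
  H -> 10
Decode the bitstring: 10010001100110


Decoding step by step:
Bits 10 -> H
Bits 01 -> F
Bits 00 -> C
Bits 01 -> F
Bits 10 -> H
Bits 01 -> F
Bits 10 -> H


Decoded message: HFCFHFH


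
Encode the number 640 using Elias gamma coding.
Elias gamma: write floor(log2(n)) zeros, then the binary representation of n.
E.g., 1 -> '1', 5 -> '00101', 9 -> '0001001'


num_bits = floor(log2(640)) + 1 = 10
leading_zeros = num_bits - 1 = 9
binary(640) = 1010000000

Elias gamma(640) = '000000000' + '1010000000' = 0000000001010000000 (19 bits)


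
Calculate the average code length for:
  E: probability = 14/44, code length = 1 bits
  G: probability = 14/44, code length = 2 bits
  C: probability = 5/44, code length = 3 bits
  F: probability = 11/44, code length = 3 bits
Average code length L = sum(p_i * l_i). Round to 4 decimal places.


Weighted contributions p_i * l_i:
  E: (14/44) * 1 = 14/44
  G: (14/44) * 2 = 28/44
  C: (5/44) * 3 = 15/44
  F: (11/44) * 3 = 33/44
Sum = (14 + 28 + 15 + 33)/44 = 90/44

L = 90/44 = 2.0455 bits/symbol


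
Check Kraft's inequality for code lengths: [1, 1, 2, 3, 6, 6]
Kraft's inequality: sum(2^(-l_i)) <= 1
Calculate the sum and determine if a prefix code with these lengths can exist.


Sum = 2^(-1) + 2^(-1) + 2^(-2) + 2^(-3) + 2^(-6) + 2^(-6)
    = 0.5 + 0.5 + 0.25 + 0.125 + 0.015625 + 0.015625
    = 90/64 = 1.40625
Since 1.40625 > 1, Kraft's inequality is NOT satisfied.
A prefix code with these lengths CANNOT exist.

Kraft sum = 1.40625. Not satisfied.


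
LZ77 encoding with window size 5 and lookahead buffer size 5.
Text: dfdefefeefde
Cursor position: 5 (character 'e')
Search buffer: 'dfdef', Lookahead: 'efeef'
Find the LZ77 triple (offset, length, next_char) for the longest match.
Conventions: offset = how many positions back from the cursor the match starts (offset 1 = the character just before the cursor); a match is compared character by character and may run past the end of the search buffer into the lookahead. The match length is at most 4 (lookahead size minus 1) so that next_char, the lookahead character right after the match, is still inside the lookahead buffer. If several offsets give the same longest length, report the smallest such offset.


Try each offset into the search buffer:
  offset=1 (pos 4, char 'f'): match length 0
  offset=2 (pos 3, char 'e'): match length 3
  offset=3 (pos 2, char 'd'): match length 0
  offset=4 (pos 1, char 'f'): match length 0
  offset=5 (pos 0, char 'd'): match length 0
Longest match has length 3 at offset 2.
next_char = character at position 5 + 3 = 8 -> 'e'

Best match: offset=2, length=3 (matching 'efe' starting at position 3)
LZ77 triple: (2, 3, 'e')


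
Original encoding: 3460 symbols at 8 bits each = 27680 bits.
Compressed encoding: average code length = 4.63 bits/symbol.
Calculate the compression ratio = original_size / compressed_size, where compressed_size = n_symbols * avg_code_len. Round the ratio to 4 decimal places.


original_size = n_symbols * orig_bits = 3460 * 8 = 27680 bits
compressed_size = n_symbols * avg_code_len = 3460 * 4.63 = 16019.8 bits
ratio = original_size / compressed_size = 27680 / 16019.8 = 1.7279

Compression ratio = 1.7279


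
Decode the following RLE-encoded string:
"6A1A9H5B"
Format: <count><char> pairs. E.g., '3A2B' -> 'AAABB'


Expanding each <count><char> pair:
  6A -> 'AAAAAA'
  1A -> 'A'
  9H -> 'HHHHHHHHH'
  5B -> 'BBBBB'

Decoded = AAAAAAAHHHHHHHHHBBBBB


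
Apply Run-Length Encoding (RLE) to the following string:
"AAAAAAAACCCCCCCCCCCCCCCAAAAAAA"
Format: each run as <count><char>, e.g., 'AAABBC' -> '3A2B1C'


Scanning runs left to right:
  i=0: run of 'A' x 8 -> '8A'
  i=8: run of 'C' x 15 -> '15C'
  i=23: run of 'A' x 7 -> '7A'

RLE = 8A15C7A


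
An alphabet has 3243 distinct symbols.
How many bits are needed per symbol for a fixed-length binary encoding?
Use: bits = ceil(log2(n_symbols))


log2(3243) = 11.6631
Bracket: 2^11 = 2048 < 3243 <= 2^12 = 4096
So ceil(log2(3243)) = 12

bits = ceil(log2(3243)) = ceil(11.6631) = 12 bits


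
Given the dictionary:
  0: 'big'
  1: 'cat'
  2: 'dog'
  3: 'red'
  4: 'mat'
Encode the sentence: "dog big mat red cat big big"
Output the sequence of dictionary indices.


Look up each word in the dictionary:
  'dog' -> 2
  'big' -> 0
  'mat' -> 4
  'red' -> 3
  'cat' -> 1
  'big' -> 0
  'big' -> 0

Encoded: [2, 0, 4, 3, 1, 0, 0]


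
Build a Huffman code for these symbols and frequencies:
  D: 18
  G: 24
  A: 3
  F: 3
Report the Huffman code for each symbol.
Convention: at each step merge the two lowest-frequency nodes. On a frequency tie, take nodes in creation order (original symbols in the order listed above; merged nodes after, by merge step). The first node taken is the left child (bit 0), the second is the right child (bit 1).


Huffman tree construction:
Step 1: Merge A(3) + F(3) = 6
Step 2: Merge (A+F)(6) + D(18) = 24
Step 3: Merge G(24) + ((A+F)+D)(24) = 48
Read each symbol's code off the tree from the root (left child = 0, right child = 1).

Codes:
  D: 11 (length 2)
  G: 0 (length 1)
  A: 100 (length 3)
  F: 101 (length 3)
Average code length: 78/48 = 1.6250 bits/symbol


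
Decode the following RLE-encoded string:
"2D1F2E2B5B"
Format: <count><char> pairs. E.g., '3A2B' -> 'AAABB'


Expanding each <count><char> pair:
  2D -> 'DD'
  1F -> 'F'
  2E -> 'EE'
  2B -> 'BB'
  5B -> 'BBBBB'

Decoded = DDFEEBBBBBBB


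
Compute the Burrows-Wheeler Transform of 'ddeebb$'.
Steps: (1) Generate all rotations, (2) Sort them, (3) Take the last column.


Rotations (sorted):
  0: $ddeebb -> last char: b
  1: b$ddeeb -> last char: b
  2: bb$ddee -> last char: e
  3: ddeebb$ -> last char: $
  4: deebb$d -> last char: d
  5: ebb$dde -> last char: e
  6: eebb$dd -> last char: d


BWT = bbe$ded


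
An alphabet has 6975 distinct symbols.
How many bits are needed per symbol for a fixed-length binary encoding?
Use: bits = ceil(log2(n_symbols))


log2(6975) = 12.768
Bracket: 2^12 = 4096 < 6975 <= 2^13 = 8192
So ceil(log2(6975)) = 13

bits = ceil(log2(6975)) = ceil(12.768) = 13 bits


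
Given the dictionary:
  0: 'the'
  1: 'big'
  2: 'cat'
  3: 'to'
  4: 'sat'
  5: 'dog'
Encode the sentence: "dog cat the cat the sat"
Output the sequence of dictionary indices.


Look up each word in the dictionary:
  'dog' -> 5
  'cat' -> 2
  'the' -> 0
  'cat' -> 2
  'the' -> 0
  'sat' -> 4

Encoded: [5, 2, 0, 2, 0, 4]


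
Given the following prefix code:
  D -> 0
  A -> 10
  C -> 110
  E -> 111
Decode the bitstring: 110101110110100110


Decoding step by step:
Bits 110 -> C
Bits 10 -> A
Bits 111 -> E
Bits 0 -> D
Bits 110 -> C
Bits 10 -> A
Bits 0 -> D
Bits 110 -> C


Decoded message: CAEDCADC


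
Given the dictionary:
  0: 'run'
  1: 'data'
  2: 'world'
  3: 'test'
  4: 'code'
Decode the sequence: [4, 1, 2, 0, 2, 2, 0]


Look up each index in the dictionary:
  4 -> 'code'
  1 -> 'data'
  2 -> 'world'
  0 -> 'run'
  2 -> 'world'
  2 -> 'world'
  0 -> 'run'

Decoded: "code data world run world world run"


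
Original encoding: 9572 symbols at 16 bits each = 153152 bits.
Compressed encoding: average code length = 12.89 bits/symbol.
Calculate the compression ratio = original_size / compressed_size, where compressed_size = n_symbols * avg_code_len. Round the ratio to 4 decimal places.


original_size = n_symbols * orig_bits = 9572 * 16 = 153152 bits
compressed_size = n_symbols * avg_code_len = 9572 * 12.89 = 123383.08 bits
ratio = original_size / compressed_size = 153152 / 123383.08 = 1.2413

Compression ratio = 1.2413


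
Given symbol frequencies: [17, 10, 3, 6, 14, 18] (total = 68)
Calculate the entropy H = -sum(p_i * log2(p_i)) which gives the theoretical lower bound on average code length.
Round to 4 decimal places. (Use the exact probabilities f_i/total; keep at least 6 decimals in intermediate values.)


Per-symbol terms -p_i * log2(p_i) with p_i = f_i/68:
  p = 17/68 = 0.250000: log2(p) = -2.000000, -p*log2(p) = 0.500000
  p = 10/68 = 0.147059: log2(p) = -2.765535, -p*log2(p) = 0.406696
  p = 3/68 = 0.044118: log2(p) = -4.502500, -p*log2(p) = 0.198640
  p = 6/68 = 0.088235: log2(p) = -3.502500, -p*log2(p) = 0.309044
  p = 14/68 = 0.205882: log2(p) = -2.280108, -p*log2(p) = 0.469434
  p = 18/68 = 0.264706: log2(p) = -1.917538, -p*log2(p) = 0.507584
H = 0.500000 + 0.406696 + 0.198640 + 0.309044 + 0.469434 + 0.507584 = 2.391398

H = 2.3914 bits/symbol


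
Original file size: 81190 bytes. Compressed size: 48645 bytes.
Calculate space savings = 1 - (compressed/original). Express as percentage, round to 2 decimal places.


ratio = compressed/original = 48645/81190 = 0.59915
savings = 1 - ratio = 1 - 0.59915 = 0.40085
as a percentage: 0.40085 * 100 = 40.08%

Space savings = 1 - 48645/81190 = 40.08%


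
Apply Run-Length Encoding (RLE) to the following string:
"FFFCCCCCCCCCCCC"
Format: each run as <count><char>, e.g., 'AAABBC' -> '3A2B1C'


Scanning runs left to right:
  i=0: run of 'F' x 3 -> '3F'
  i=3: run of 'C' x 12 -> '12C'

RLE = 3F12C


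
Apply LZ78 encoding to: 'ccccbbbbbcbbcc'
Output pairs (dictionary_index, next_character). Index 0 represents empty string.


LZ78 encoding steps:
Dictionary: {0: ''}
Step 1: w='' (idx 0), next='c' -> output (0, 'c'), add 'c' as idx 1
Step 2: w='c' (idx 1), next='c' -> output (1, 'c'), add 'cc' as idx 2
Step 3: w='c' (idx 1), next='b' -> output (1, 'b'), add 'cb' as idx 3
Step 4: w='' (idx 0), next='b' -> output (0, 'b'), add 'b' as idx 4
Step 5: w='b' (idx 4), next='b' -> output (4, 'b'), add 'bb' as idx 5
Step 6: w='b' (idx 4), next='c' -> output (4, 'c'), add 'bc' as idx 6
Step 7: w='bb' (idx 5), next='c' -> output (5, 'c'), add 'bbc' as idx 7
Step 8: w='c' (idx 1), end of input -> output (1, '')


Encoded: [(0, 'c'), (1, 'c'), (1, 'b'), (0, 'b'), (4, 'b'), (4, 'c'), (5, 'c'), (1, '')]


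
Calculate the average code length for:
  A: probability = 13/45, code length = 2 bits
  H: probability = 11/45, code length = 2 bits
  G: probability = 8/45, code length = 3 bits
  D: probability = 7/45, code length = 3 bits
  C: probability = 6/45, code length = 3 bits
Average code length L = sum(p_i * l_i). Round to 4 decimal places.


Weighted contributions p_i * l_i:
  A: (13/45) * 2 = 26/45
  H: (11/45) * 2 = 22/45
  G: (8/45) * 3 = 24/45
  D: (7/45) * 3 = 21/45
  C: (6/45) * 3 = 18/45
Sum = (26 + 22 + 24 + 21 + 18)/45 = 111/45

L = 111/45 = 2.4667 bits/symbol


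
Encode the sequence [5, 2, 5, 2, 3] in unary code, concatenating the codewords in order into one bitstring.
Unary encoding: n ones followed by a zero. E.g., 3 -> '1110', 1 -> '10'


Encode each number as n ones followed by a terminating 0:
  5 -> 111110 (6 bits)
  2 -> 110 (3 bits)
  5 -> 111110 (6 bits)
  2 -> 110 (3 bits)
  3 -> 1110 (4 bits)
Total length = 6 + 3 + 6 + 3 + 4 = 22 bits.

Unary([5, 2, 5, 2, 3]) = 1111101101111101101110 (22 bits)


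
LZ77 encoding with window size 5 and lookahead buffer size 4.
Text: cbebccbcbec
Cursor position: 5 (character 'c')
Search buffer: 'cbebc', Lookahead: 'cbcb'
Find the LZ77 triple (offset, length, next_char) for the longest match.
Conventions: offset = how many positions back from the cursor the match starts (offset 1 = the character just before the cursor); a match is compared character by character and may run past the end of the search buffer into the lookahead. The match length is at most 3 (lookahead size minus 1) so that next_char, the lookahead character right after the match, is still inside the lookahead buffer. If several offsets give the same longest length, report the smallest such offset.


Try each offset into the search buffer:
  offset=1 (pos 4, char 'c'): match length 1
  offset=2 (pos 3, char 'b'): match length 0
  offset=3 (pos 2, char 'e'): match length 0
  offset=4 (pos 1, char 'b'): match length 0
  offset=5 (pos 0, char 'c'): match length 2
Longest match has length 2 at offset 5.
next_char = character at position 5 + 2 = 7 -> 'c'

Best match: offset=5, length=2 (matching 'cb' starting at position 0)
LZ77 triple: (5, 2, 'c')


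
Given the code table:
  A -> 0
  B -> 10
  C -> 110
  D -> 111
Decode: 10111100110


Decoding:
10 -> B
111 -> D
10 -> B
0 -> A
110 -> C


Result: BDBAC


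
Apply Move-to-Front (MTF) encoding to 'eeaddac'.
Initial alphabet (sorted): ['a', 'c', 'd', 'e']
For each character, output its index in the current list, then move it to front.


MTF encoding:
'e': index 3 in ['a', 'c', 'd', 'e'] -> ['e', 'a', 'c', 'd']
'e': index 0 in ['e', 'a', 'c', 'd'] -> ['e', 'a', 'c', 'd']
'a': index 1 in ['e', 'a', 'c', 'd'] -> ['a', 'e', 'c', 'd']
'd': index 3 in ['a', 'e', 'c', 'd'] -> ['d', 'a', 'e', 'c']
'd': index 0 in ['d', 'a', 'e', 'c'] -> ['d', 'a', 'e', 'c']
'a': index 1 in ['d', 'a', 'e', 'c'] -> ['a', 'd', 'e', 'c']
'c': index 3 in ['a', 'd', 'e', 'c'] -> ['c', 'a', 'd', 'e']


Output: [3, 0, 1, 3, 0, 1, 3]


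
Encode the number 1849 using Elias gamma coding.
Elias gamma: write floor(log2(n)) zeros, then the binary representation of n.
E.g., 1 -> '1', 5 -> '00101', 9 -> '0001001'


num_bits = floor(log2(1849)) + 1 = 11
leading_zeros = num_bits - 1 = 10
binary(1849) = 11100111001

Elias gamma(1849) = '0000000000' + '11100111001' = 000000000011100111001 (21 bits)


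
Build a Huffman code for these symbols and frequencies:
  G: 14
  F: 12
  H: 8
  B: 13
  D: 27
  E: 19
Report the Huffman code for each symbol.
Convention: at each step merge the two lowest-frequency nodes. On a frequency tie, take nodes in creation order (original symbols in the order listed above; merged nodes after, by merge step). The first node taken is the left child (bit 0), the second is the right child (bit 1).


Huffman tree construction:
Step 1: Merge H(8) + F(12) = 20
Step 2: Merge B(13) + G(14) = 27
Step 3: Merge E(19) + (H+F)(20) = 39
Step 4: Merge D(27) + (B+G)(27) = 54
Step 5: Merge (E+(H+F))(39) + (D+(B+G))(54) = 93
Read each symbol's code off the tree from the root (left child = 0, right child = 1).

Codes:
  G: 111 (length 3)
  F: 011 (length 3)
  H: 010 (length 3)
  B: 110 (length 3)
  D: 10 (length 2)
  E: 00 (length 2)
Average code length: 233/93 = 2.5054 bits/symbol


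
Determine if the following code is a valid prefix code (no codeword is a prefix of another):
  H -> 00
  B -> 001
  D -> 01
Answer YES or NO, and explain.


Checking each pair (does one codeword prefix another?):
  H='00' vs B='001': prefix -- VIOLATION

NO -- this is NOT a valid prefix code. H (00) is a prefix of B (001).


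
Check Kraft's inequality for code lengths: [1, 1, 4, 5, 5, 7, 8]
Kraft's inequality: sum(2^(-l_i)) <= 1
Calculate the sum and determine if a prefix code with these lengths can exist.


Sum = 2^(-1) + 2^(-1) + 2^(-4) + 2^(-5) + 2^(-5) + 2^(-7) + 2^(-8)
    = 0.5 + 0.5 + 0.0625 + 0.03125 + 0.03125 + 0.0078125 + 0.00390625
    = 291/256 = 1.13671875
Since 1.13671875 > 1, Kraft's inequality is NOT satisfied.
A prefix code with these lengths CANNOT exist.

Kraft sum = 1.13671875. Not satisfied.


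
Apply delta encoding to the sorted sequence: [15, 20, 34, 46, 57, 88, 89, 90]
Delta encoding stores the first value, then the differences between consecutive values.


First value: 15
Deltas:
  20 - 15 = 5
  34 - 20 = 14
  46 - 34 = 12
  57 - 46 = 11
  88 - 57 = 31
  89 - 88 = 1
  90 - 89 = 1


Delta encoded: [15, 5, 14, 12, 11, 31, 1, 1]
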